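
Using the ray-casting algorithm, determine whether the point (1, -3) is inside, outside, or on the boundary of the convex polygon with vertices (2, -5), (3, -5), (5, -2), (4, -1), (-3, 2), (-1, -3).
The point (1, -3) lies strictly inside the polygon

Cast a horizontal ray to the right from the query point and count how many polygon edges it crosses (each edge strictly once or zero times, handled with the usual half-open convention). 
Parity of crossings → odd ⇒ inside.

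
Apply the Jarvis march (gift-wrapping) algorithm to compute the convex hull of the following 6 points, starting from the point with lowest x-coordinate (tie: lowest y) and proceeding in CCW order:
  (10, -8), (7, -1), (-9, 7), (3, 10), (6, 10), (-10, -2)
Hull (CCW) = [(-10, -2), (10, -8), (6, 10), (3, 10), (-9, 7)]

Jarvis march: at each step, from the current hull vertex p, select the next vertex q as the point such that every other point lies strictly to the left of (or on) the directed line p → q. (Equivalently: for every other point r, the cross product (q − p) × (r − p) ≥ 0.)
Starting point (lowest x, tie lowest y): (-10, -2). Wrap until returning to start. Resulting hull: (-10, -2), (10, -8), (6, 10), (3, 10), (-9, 7).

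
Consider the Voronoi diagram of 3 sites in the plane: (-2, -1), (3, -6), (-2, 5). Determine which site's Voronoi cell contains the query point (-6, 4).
Nearest site = (-2, 5)

The Voronoi cell of site s contains exactly those query points closer to s than to any other site. Compute squared distances from q = (-6, 4) to each site:
  (-2 − -6)² + (5 − 4)² = 17
  (-2 − -6)² + (-1 − 4)² = 41
  (3 − -6)² + (-6 − 4)² = 181
Minimum is attained by (-2, 5), so q lies in its Voronoi cell.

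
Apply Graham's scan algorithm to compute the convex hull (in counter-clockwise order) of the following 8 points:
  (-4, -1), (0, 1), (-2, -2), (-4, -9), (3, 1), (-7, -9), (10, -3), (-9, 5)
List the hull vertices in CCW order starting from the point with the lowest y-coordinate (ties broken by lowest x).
Hull (CCW) = [(-7, -9), (-4, -9), (10, -3), (3, 1), (-9, 5)]

Graham scan procedure:
  1. Find the pivot p₀ = point with lowest y (tie → lowest x): (-7, -9).
  2. Sort the remaining points by polar angle around p₀.
  3. Walk through sorted points, maintaining a stack; pop the top while the last three entries make a non-left turn (cross product ≤ 0).
  4. Final stack is the convex hull in CCW order: (-7, -9), (-4, -9), (10, -3), (3, 1), (-9, 5).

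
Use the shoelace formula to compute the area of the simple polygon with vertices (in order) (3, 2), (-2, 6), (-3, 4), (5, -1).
Area = 14

Shoelace formula: Area = (1/2) |Σ_i (x_i · y_{i+1} − x_{i+1} · y_i)| (indices mod n). Compute each cross term:
  (3)(6) − (-2)(2) = 22
  (-2)(4) − (-3)(6) = 10
  (-3)(-1) − (5)(4) = -17
  (5)(2) − (3)(-1) = 13
Sum = 28, so (signed) Area = 28/2 = 14, |Area| = 14.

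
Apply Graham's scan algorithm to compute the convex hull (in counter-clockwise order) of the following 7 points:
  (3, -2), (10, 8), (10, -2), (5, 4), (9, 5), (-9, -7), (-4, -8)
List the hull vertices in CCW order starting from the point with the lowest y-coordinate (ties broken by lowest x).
Hull (CCW) = [(-4, -8), (10, -2), (10, 8), (-9, -7)]

Graham scan procedure:
  1. Find the pivot p₀ = point with lowest y (tie → lowest x): (-4, -8).
  2. Sort the remaining points by polar angle around p₀.
  3. Walk through sorted points, maintaining a stack; pop the top while the last three entries make a non-left turn (cross product ≤ 0).
  4. Final stack is the convex hull in CCW order: (-4, -8), (10, -2), (10, 8), (-9, -7).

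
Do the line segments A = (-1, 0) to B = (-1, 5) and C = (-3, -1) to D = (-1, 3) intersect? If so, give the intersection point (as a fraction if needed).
Yes; intersection at (-1, 3) (t = 3/5 on AB, s = 1 on CD)

Parametrize AB as A + t(B − A) = (-1 + 0 t, 0 + 5 t) and CD as C + s(D − C) = (-3 + 2 s, -1 + 4 s). Solve the linear system for (t, s). Determinant = 10 ≠ 0, so a unique intersection of the containing lines exists. Solution: t = 3/5, s = 1 — both in [0, 1], so the segments cross. Intersection point: (-1, 3).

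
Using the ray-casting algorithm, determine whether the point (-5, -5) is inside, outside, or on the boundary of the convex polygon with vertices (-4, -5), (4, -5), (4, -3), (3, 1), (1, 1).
The point (-5, -5) lies strictly outside the polygon

Cast a horizontal ray to the right from the query point and count how many polygon edges it crosses (each edge strictly once or zero times, handled with the usual half-open convention). 
Parity of crossings → even ⇒ outside.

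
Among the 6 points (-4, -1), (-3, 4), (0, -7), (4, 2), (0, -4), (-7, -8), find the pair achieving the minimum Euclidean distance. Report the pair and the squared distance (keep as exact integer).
Pair = ((0, -7), (0, -4)); squared distance = 9

Compute all C(6, 2) = 15 pairwise squared distances (x_i − x_j)² + (y_i − y_j)². The minimum is 9, attained by the pair ((0, -7), (0, -4)).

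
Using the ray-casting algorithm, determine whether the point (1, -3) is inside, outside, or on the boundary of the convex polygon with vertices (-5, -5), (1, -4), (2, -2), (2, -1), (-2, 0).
The point (1, -3) lies strictly inside the polygon

Cast a horizontal ray to the right from the query point and count how many polygon edges it crosses (each edge strictly once or zero times, handled with the usual half-open convention). 
Parity of crossings → odd ⇒ inside.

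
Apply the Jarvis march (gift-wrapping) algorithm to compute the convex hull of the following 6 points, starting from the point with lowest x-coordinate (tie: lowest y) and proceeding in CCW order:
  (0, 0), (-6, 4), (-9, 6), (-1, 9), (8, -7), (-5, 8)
Hull (CCW) = [(-9, 6), (8, -7), (-1, 9), (-5, 8)]

Jarvis march: at each step, from the current hull vertex p, select the next vertex q as the point such that every other point lies strictly to the left of (or on) the directed line p → q. (Equivalently: for every other point r, the cross product (q − p) × (r − p) ≥ 0.)
Starting point (lowest x, tie lowest y): (-9, 6). Wrap until returning to start. Resulting hull: (-9, 6), (8, -7), (-1, 9), (-5, 8).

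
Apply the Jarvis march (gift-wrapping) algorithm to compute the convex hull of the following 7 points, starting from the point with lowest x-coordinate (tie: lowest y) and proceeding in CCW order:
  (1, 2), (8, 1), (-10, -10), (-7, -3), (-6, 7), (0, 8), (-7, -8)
Hull (CCW) = [(-10, -10), (8, 1), (0, 8), (-6, 7)]

Jarvis march: at each step, from the current hull vertex p, select the next vertex q as the point such that every other point lies strictly to the left of (or on) the directed line p → q. (Equivalently: for every other point r, the cross product (q − p) × (r − p) ≥ 0.)
Starting point (lowest x, tie lowest y): (-10, -10). Wrap until returning to start. Resulting hull: (-10, -10), (8, 1), (0, 8), (-6, 7).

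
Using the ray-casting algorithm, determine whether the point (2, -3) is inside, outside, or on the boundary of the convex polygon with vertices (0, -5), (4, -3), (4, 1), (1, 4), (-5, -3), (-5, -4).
The point (2, -3) lies strictly inside the polygon

Cast a horizontal ray to the right from the query point and count how many polygon edges it crosses (each edge strictly once or zero times, handled with the usual half-open convention). 
Parity of crossings → odd ⇒ inside.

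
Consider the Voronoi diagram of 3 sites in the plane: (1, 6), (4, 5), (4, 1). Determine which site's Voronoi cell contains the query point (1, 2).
Nearest site = (4, 1)

The Voronoi cell of site s contains exactly those query points closer to s than to any other site. Compute squared distances from q = (1, 2) to each site:
  (4 − 1)² + (1 − 2)² = 10
  (1 − 1)² + (6 − 2)² = 16
  (4 − 1)² + (5 − 2)² = 18
Minimum is attained by (4, 1), so q lies in its Voronoi cell.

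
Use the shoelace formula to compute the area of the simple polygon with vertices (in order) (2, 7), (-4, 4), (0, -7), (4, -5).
Area = 65

Shoelace formula: Area = (1/2) |Σ_i (x_i · y_{i+1} − x_{i+1} · y_i)| (indices mod n). Compute each cross term:
  (2)(4) − (-4)(7) = 36
  (-4)(-7) − (0)(4) = 28
  (0)(-5) − (4)(-7) = 28
  (4)(7) − (2)(-5) = 38
Sum = 130, so (signed) Area = 130/2 = 65, |Area| = 65.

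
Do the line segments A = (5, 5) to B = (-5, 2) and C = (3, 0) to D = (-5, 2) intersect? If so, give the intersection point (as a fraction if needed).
Yes; intersection at (-5, 2) (t = 1 on AB, s = 1 on CD)

Parametrize AB as A + t(B − A) = (5 + -10 t, 5 + -3 t) and CD as C + s(D − C) = (3 + -8 s, 0 + 2 s). Solve the linear system for (t, s). Determinant = 44 ≠ 0, so a unique intersection of the containing lines exists. Solution: t = 1, s = 1 — both in [0, 1], so the segments cross. Intersection point: (-5, 2).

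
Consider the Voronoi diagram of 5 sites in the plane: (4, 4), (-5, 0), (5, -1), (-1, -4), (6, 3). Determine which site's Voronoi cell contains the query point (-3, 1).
Nearest site = (-5, 0)

The Voronoi cell of site s contains exactly those query points closer to s than to any other site. Compute squared distances from q = (-3, 1) to each site:
  (-5 − -3)² + (0 − 1)² = 5
  (-1 − -3)² + (-4 − 1)² = 29
  (4 − -3)² + (4 − 1)² = 58
  (5 − -3)² + (-1 − 1)² = 68
  (6 − -3)² + (3 − 1)² = 85
Minimum is attained by (-5, 0), so q lies in its Voronoi cell.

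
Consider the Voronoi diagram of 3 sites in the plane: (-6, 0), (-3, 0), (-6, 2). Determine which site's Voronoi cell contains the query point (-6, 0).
Nearest site = (-6, 0)

The Voronoi cell of site s contains exactly those query points closer to s than to any other site. Compute squared distances from q = (-6, 0) to each site:
  (-6 − -6)² + (0 − 0)² = 0
  (-6 − -6)² + (2 − 0)² = 4
  (-3 − -6)² + (0 − 0)² = 9
Minimum is attained by (-6, 0), so q lies in its Voronoi cell.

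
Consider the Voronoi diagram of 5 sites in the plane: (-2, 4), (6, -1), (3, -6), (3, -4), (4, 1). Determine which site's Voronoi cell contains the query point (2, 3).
Nearest site = (4, 1)

The Voronoi cell of site s contains exactly those query points closer to s than to any other site. Compute squared distances from q = (2, 3) to each site:
  (4 − 2)² + (1 − 3)² = 8
  (-2 − 2)² + (4 − 3)² = 17
  (6 − 2)² + (-1 − 3)² = 32
  (3 − 2)² + (-4 − 3)² = 50
  (3 − 2)² + (-6 − 3)² = 82
Minimum is attained by (4, 1), so q lies in its Voronoi cell.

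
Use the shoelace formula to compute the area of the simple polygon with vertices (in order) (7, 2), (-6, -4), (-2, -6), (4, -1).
Area = 53/2

Shoelace formula: Area = (1/2) |Σ_i (x_i · y_{i+1} − x_{i+1} · y_i)| (indices mod n). Compute each cross term:
  (7)(-4) − (-6)(2) = -16
  (-6)(-6) − (-2)(-4) = 28
  (-2)(-1) − (4)(-6) = 26
  (4)(2) − (7)(-1) = 15
Sum = 53, so (signed) Area = 53/2 = 53/2, |Area| = 53/2.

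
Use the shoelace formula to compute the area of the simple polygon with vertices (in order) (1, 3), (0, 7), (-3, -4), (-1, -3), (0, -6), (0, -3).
Area = 21

Shoelace formula: Area = (1/2) |Σ_i (x_i · y_{i+1} − x_{i+1} · y_i)| (indices mod n). Compute each cross term:
  (1)(7) − (0)(3) = 7
  (0)(-4) − (-3)(7) = 21
  (-3)(-3) − (-1)(-4) = 5
  (-1)(-6) − (0)(-3) = 6
  (0)(-3) − (0)(-6) = 0
  (0)(3) − (1)(-3) = 3
Sum = 42, so (signed) Area = 42/2 = 21, |Area| = 21.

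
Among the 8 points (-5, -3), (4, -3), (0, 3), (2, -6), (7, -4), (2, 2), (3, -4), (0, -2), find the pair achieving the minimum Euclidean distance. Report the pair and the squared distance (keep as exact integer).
Pair = ((4, -3), (3, -4)); squared distance = 2

Compute all C(8, 2) = 28 pairwise squared distances (x_i − x_j)² + (y_i − y_j)². The minimum is 2, attained by the pair ((4, -3), (3, -4)).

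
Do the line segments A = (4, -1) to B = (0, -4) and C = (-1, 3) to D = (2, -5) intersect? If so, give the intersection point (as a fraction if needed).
Yes; intersection at (52/41, -125/41) (t = 28/41 on AB, s = 31/41 on CD)

Parametrize AB as A + t(B − A) = (4 + -4 t, -1 + -3 t) and CD as C + s(D − C) = (-1 + 3 s, 3 + -8 s). Solve the linear system for (t, s). Determinant = -41 ≠ 0, so a unique intersection of the containing lines exists. Solution: t = 28/41, s = 31/41 — both in [0, 1], so the segments cross. Intersection point: (52/41, -125/41).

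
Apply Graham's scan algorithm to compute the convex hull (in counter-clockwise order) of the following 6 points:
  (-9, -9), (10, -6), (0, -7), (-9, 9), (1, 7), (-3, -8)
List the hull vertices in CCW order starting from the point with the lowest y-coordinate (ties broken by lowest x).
Hull (CCW) = [(-9, -9), (10, -6), (1, 7), (-9, 9)]

Graham scan procedure:
  1. Find the pivot p₀ = point with lowest y (tie → lowest x): (-9, -9).
  2. Sort the remaining points by polar angle around p₀.
  3. Walk through sorted points, maintaining a stack; pop the top while the last three entries make a non-left turn (cross product ≤ 0).
  4. Final stack is the convex hull in CCW order: (-9, -9), (10, -6), (1, 7), (-9, 9).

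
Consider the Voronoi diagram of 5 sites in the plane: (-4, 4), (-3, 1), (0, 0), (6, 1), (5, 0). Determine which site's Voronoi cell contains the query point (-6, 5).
Nearest site = (-4, 4)

The Voronoi cell of site s contains exactly those query points closer to s than to any other site. Compute squared distances from q = (-6, 5) to each site:
  (-4 − -6)² + (4 − 5)² = 5
  (-3 − -6)² + (1 − 5)² = 25
  (0 − -6)² + (0 − 5)² = 61
  (5 − -6)² + (0 − 5)² = 146
  (6 − -6)² + (1 − 5)² = 160
Minimum is attained by (-4, 4), so q lies in its Voronoi cell.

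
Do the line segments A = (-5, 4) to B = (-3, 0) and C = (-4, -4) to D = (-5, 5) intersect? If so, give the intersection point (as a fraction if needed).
Yes; intersection at (-34/7, 26/7) (t = 1/14 on AB, s = 6/7 on CD)

Parametrize AB as A + t(B − A) = (-5 + 2 t, 4 + -4 t) and CD as C + s(D − C) = (-4 + -1 s, -4 + 9 s). Solve the linear system for (t, s). Determinant = -14 ≠ 0, so a unique intersection of the containing lines exists. Solution: t = 1/14, s = 6/7 — both in [0, 1], so the segments cross. Intersection point: (-34/7, 26/7).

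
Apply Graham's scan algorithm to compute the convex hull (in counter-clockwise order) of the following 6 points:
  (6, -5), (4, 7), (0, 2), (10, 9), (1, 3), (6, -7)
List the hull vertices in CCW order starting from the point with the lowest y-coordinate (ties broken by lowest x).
Hull (CCW) = [(6, -7), (10, 9), (4, 7), (0, 2)]

Graham scan procedure:
  1. Find the pivot p₀ = point with lowest y (tie → lowest x): (6, -7).
  2. Sort the remaining points by polar angle around p₀.
  3. Walk through sorted points, maintaining a stack; pop the top while the last three entries make a non-left turn (cross product ≤ 0).
  4. Final stack is the convex hull in CCW order: (6, -7), (10, 9), (4, 7), (0, 2).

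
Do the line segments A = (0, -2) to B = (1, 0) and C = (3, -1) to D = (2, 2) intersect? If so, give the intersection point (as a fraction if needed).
No (intersection of containing lines falls outside at least one segment)

Parametrize and solve: t = 2, s = 1. At least one of these is outside [0, 1], so the segments do not intersect.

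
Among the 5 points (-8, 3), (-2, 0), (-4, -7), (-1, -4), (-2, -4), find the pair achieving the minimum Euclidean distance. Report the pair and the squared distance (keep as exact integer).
Pair = ((-1, -4), (-2, -4)); squared distance = 1

Compute all C(5, 2) = 10 pairwise squared distances (x_i − x_j)² + (y_i − y_j)². The minimum is 1, attained by the pair ((-1, -4), (-2, -4)).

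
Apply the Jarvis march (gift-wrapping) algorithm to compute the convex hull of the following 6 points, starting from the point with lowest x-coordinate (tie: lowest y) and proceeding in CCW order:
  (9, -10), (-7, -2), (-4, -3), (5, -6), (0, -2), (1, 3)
Hull (CCW) = [(-7, -2), (9, -10), (1, 3)]

Jarvis march: at each step, from the current hull vertex p, select the next vertex q as the point such that every other point lies strictly to the left of (or on) the directed line p → q. (Equivalently: for every other point r, the cross product (q − p) × (r − p) ≥ 0.)
Starting point (lowest x, tie lowest y): (-7, -2). Wrap until returning to start. Resulting hull: (-7, -2), (9, -10), (1, 3).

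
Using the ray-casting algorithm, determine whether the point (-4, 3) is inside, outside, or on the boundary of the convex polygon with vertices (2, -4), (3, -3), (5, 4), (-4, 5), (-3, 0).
The point (-4, 3) lies strictly outside the polygon

Cast a horizontal ray to the right from the query point and count how many polygon edges it crosses (each edge strictly once or zero times, handled with the usual half-open convention). 
Parity of crossings → even ⇒ outside.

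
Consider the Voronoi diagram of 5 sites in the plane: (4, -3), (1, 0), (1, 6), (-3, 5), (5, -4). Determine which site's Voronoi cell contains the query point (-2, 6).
Nearest site = (-3, 5)

The Voronoi cell of site s contains exactly those query points closer to s than to any other site. Compute squared distances from q = (-2, 6) to each site:
  (-3 − -2)² + (5 − 6)² = 2
  (1 − -2)² + (6 − 6)² = 9
  (1 − -2)² + (0 − 6)² = 45
  (4 − -2)² + (-3 − 6)² = 117
  (5 − -2)² + (-4 − 6)² = 149
Minimum is attained by (-3, 5), so q lies in its Voronoi cell.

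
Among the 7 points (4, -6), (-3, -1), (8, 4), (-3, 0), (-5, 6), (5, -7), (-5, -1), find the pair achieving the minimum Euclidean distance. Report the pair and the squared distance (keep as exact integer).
Pair = ((-3, -1), (-3, 0)); squared distance = 1

Compute all C(7, 2) = 21 pairwise squared distances (x_i − x_j)² + (y_i − y_j)². The minimum is 1, attained by the pair ((-3, -1), (-3, 0)).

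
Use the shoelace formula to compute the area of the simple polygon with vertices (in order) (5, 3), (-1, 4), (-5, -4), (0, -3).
Area = 77/2

Shoelace formula: Area = (1/2) |Σ_i (x_i · y_{i+1} − x_{i+1} · y_i)| (indices mod n). Compute each cross term:
  (5)(4) − (-1)(3) = 23
  (-1)(-4) − (-5)(4) = 24
  (-5)(-3) − (0)(-4) = 15
  (0)(3) − (5)(-3) = 15
Sum = 77, so (signed) Area = 77/2 = 77/2, |Area| = 77/2.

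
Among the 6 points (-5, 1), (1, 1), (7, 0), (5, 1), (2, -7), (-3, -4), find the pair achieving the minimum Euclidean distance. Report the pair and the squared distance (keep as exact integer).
Pair = ((7, 0), (5, 1)); squared distance = 5

Compute all C(6, 2) = 15 pairwise squared distances (x_i − x_j)² + (y_i − y_j)². The minimum is 5, attained by the pair ((7, 0), (5, 1)).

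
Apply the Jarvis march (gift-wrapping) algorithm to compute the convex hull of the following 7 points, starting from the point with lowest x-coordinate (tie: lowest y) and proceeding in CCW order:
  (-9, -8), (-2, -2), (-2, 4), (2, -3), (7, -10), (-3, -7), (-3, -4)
Hull (CCW) = [(-9, -8), (7, -10), (-2, 4)]

Jarvis march: at each step, from the current hull vertex p, select the next vertex q as the point such that every other point lies strictly to the left of (or on) the directed line p → q. (Equivalently: for every other point r, the cross product (q − p) × (r − p) ≥ 0.)
Starting point (lowest x, tie lowest y): (-9, -8). Wrap until returning to start. Resulting hull: (-9, -8), (7, -10), (-2, 4).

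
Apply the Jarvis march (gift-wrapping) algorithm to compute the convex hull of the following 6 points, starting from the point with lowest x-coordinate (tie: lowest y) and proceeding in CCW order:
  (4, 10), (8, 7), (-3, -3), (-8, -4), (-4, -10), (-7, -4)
Hull (CCW) = [(-8, -4), (-4, -10), (8, 7), (4, 10)]

Jarvis march: at each step, from the current hull vertex p, select the next vertex q as the point such that every other point lies strictly to the left of (or on) the directed line p → q. (Equivalently: for every other point r, the cross product (q − p) × (r − p) ≥ 0.)
Starting point (lowest x, tie lowest y): (-8, -4). Wrap until returning to start. Resulting hull: (-8, -4), (-4, -10), (8, 7), (4, 10).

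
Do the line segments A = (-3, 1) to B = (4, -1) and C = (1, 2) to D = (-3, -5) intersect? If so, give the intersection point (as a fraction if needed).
Yes; intersection at (-1/19, 3/19) (t = 8/19 on AB, s = 5/19 on CD)

Parametrize AB as A + t(B − A) = (-3 + 7 t, 1 + -2 t) and CD as C + s(D − C) = (1 + -4 s, 2 + -7 s). Solve the linear system for (t, s). Determinant = 57 ≠ 0, so a unique intersection of the containing lines exists. Solution: t = 8/19, s = 5/19 — both in [0, 1], so the segments cross. Intersection point: (-1/19, 3/19).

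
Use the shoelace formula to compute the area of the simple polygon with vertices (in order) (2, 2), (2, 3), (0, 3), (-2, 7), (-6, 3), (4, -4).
Area = 39

Shoelace formula: Area = (1/2) |Σ_i (x_i · y_{i+1} − x_{i+1} · y_i)| (indices mod n). Compute each cross term:
  (2)(3) − (2)(2) = 2
  (2)(3) − (0)(3) = 6
  (0)(7) − (-2)(3) = 6
  (-2)(3) − (-6)(7) = 36
  (-6)(-4) − (4)(3) = 12
  (4)(2) − (2)(-4) = 16
Sum = 78, so (signed) Area = 78/2 = 39, |Area| = 39.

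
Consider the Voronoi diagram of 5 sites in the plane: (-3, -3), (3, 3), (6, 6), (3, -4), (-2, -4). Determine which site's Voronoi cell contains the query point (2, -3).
Nearest site = (3, -4)

The Voronoi cell of site s contains exactly those query points closer to s than to any other site. Compute squared distances from q = (2, -3) to each site:
  (3 − 2)² + (-4 − -3)² = 2
  (-2 − 2)² + (-4 − -3)² = 17
  (-3 − 2)² + (-3 − -3)² = 25
  (3 − 2)² + (3 − -3)² = 37
  (6 − 2)² + (6 − -3)² = 97
Minimum is attained by (3, -4), so q lies in its Voronoi cell.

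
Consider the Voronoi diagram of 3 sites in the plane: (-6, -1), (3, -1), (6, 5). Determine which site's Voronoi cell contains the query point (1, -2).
Nearest site = (3, -1)

The Voronoi cell of site s contains exactly those query points closer to s than to any other site. Compute squared distances from q = (1, -2) to each site:
  (3 − 1)² + (-1 − -2)² = 5
  (-6 − 1)² + (-1 − -2)² = 50
  (6 − 1)² + (5 − -2)² = 74
Minimum is attained by (3, -1), so q lies in its Voronoi cell.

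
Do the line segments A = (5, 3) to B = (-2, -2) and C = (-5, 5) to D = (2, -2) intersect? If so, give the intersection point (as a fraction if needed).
Yes; intersection at (1/3, -1/3) (t = 2/3 on AB, s = 16/21 on CD)

Parametrize AB as A + t(B − A) = (5 + -7 t, 3 + -5 t) and CD as C + s(D − C) = (-5 + 7 s, 5 + -7 s). Solve the linear system for (t, s). Determinant = -84 ≠ 0, so a unique intersection of the containing lines exists. Solution: t = 2/3, s = 16/21 — both in [0, 1], so the segments cross. Intersection point: (1/3, -1/3).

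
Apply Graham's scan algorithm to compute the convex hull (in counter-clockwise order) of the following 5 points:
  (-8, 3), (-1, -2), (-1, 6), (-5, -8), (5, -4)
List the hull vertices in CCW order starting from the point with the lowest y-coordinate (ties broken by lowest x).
Hull (CCW) = [(-5, -8), (5, -4), (-1, 6), (-8, 3)]

Graham scan procedure:
  1. Find the pivot p₀ = point with lowest y (tie → lowest x): (-5, -8).
  2. Sort the remaining points by polar angle around p₀.
  3. Walk through sorted points, maintaining a stack; pop the top while the last three entries make a non-left turn (cross product ≤ 0).
  4. Final stack is the convex hull in CCW order: (-5, -8), (5, -4), (-1, 6), (-8, 3).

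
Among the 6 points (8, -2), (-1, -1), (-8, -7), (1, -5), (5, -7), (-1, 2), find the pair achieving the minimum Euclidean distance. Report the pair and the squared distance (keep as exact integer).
Pair = ((-1, -1), (-1, 2)); squared distance = 9

Compute all C(6, 2) = 15 pairwise squared distances (x_i − x_j)² + (y_i − y_j)². The minimum is 9, attained by the pair ((-1, -1), (-1, 2)).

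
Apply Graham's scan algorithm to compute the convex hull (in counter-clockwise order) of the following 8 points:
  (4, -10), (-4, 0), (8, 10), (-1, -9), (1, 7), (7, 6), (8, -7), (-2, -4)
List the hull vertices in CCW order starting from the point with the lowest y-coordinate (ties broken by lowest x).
Hull (CCW) = [(4, -10), (8, -7), (8, 10), (1, 7), (-4, 0), (-1, -9)]

Graham scan procedure:
  1. Find the pivot p₀ = point with lowest y (tie → lowest x): (4, -10).
  2. Sort the remaining points by polar angle around p₀.
  3. Walk through sorted points, maintaining a stack; pop the top while the last three entries make a non-left turn (cross product ≤ 0).
  4. Final stack is the convex hull in CCW order: (4, -10), (8, -7), (8, 10), (1, 7), (-4, 0), (-1, -9).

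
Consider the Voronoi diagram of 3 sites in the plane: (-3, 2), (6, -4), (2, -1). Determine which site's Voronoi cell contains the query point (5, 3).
Nearest site = (2, -1)

The Voronoi cell of site s contains exactly those query points closer to s than to any other site. Compute squared distances from q = (5, 3) to each site:
  (2 − 5)² + (-1 − 3)² = 25
  (6 − 5)² + (-4 − 3)² = 50
  (-3 − 5)² + (2 − 3)² = 65
Minimum is attained by (2, -1), so q lies in its Voronoi cell.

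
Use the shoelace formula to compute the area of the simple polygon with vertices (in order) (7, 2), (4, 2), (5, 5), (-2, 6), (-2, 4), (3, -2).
Area = 36

Shoelace formula: Area = (1/2) |Σ_i (x_i · y_{i+1} − x_{i+1} · y_i)| (indices mod n). Compute each cross term:
  (7)(2) − (4)(2) = 6
  (4)(5) − (5)(2) = 10
  (5)(6) − (-2)(5) = 40
  (-2)(4) − (-2)(6) = 4
  (-2)(-2) − (3)(4) = -8
  (3)(2) − (7)(-2) = 20
Sum = 72, so (signed) Area = 72/2 = 36, |Area| = 36.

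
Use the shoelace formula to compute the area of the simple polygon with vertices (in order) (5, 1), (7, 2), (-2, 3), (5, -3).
Area = 39/2

Shoelace formula: Area = (1/2) |Σ_i (x_i · y_{i+1} − x_{i+1} · y_i)| (indices mod n). Compute each cross term:
  (5)(2) − (7)(1) = 3
  (7)(3) − (-2)(2) = 25
  (-2)(-3) − (5)(3) = -9
  (5)(1) − (5)(-3) = 20
Sum = 39, so (signed) Area = 39/2 = 39/2, |Area| = 39/2.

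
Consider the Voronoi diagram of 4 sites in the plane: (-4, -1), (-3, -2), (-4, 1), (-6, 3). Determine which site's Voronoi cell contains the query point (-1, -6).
Nearest site = (-3, -2)

The Voronoi cell of site s contains exactly those query points closer to s than to any other site. Compute squared distances from q = (-1, -6) to each site:
  (-3 − -1)² + (-2 − -6)² = 20
  (-4 − -1)² + (-1 − -6)² = 34
  (-4 − -1)² + (1 − -6)² = 58
  (-6 − -1)² + (3 − -6)² = 106
Minimum is attained by (-3, -2), so q lies in its Voronoi cell.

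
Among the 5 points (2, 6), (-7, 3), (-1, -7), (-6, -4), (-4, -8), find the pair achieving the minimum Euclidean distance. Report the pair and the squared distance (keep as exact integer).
Pair = ((-1, -7), (-4, -8)); squared distance = 10

Compute all C(5, 2) = 10 pairwise squared distances (x_i − x_j)² + (y_i − y_j)². The minimum is 10, attained by the pair ((-1, -7), (-4, -8)).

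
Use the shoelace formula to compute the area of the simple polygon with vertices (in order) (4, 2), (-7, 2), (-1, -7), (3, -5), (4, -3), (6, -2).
Area = 70

Shoelace formula: Area = (1/2) |Σ_i (x_i · y_{i+1} − x_{i+1} · y_i)| (indices mod n). Compute each cross term:
  (4)(2) − (-7)(2) = 22
  (-7)(-7) − (-1)(2) = 51
  (-1)(-5) − (3)(-7) = 26
  (3)(-3) − (4)(-5) = 11
  (4)(-2) − (6)(-3) = 10
  (6)(2) − (4)(-2) = 20
Sum = 140, so (signed) Area = 140/2 = 70, |Area| = 70.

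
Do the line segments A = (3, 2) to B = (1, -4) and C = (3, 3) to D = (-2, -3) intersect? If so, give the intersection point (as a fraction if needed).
No (intersection of containing lines falls outside at least one segment)

Parametrize and solve: t = -5/18, s = -1/9. At least one of these is outside [0, 1], so the segments do not intersect.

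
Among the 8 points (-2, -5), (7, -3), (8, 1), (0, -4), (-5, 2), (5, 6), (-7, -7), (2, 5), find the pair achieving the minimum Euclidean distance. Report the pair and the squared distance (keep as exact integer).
Pair = ((-2, -5), (0, -4)); squared distance = 5

Compute all C(8, 2) = 28 pairwise squared distances (x_i − x_j)² + (y_i − y_j)². The minimum is 5, attained by the pair ((-2, -5), (0, -4)).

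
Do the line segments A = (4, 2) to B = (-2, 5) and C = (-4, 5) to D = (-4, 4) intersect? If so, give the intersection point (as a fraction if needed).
No (intersection of containing lines falls outside at least one segment)

Parametrize and solve: t = 4/3, s = -1. At least one of these is outside [0, 1], so the segments do not intersect.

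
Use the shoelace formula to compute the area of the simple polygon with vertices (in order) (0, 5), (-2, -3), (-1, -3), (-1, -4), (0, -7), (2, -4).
Area = 45/2

Shoelace formula: Area = (1/2) |Σ_i (x_i · y_{i+1} − x_{i+1} · y_i)| (indices mod n). Compute each cross term:
  (0)(-3) − (-2)(5) = 10
  (-2)(-3) − (-1)(-3) = 3
  (-1)(-4) − (-1)(-3) = 1
  (-1)(-7) − (0)(-4) = 7
  (0)(-4) − (2)(-7) = 14
  (2)(5) − (0)(-4) = 10
Sum = 45, so (signed) Area = 45/2 = 45/2, |Area| = 45/2.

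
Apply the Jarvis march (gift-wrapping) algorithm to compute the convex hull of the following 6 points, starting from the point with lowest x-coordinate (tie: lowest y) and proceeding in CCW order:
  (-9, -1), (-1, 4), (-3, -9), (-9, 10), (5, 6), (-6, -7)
Hull (CCW) = [(-9, -1), (-6, -7), (-3, -9), (5, 6), (-9, 10)]

Jarvis march: at each step, from the current hull vertex p, select the next vertex q as the point such that every other point lies strictly to the left of (or on) the directed line p → q. (Equivalently: for every other point r, the cross product (q − p) × (r − p) ≥ 0.)
Starting point (lowest x, tie lowest y): (-9, -1). Wrap until returning to start. Resulting hull: (-9, -1), (-6, -7), (-3, -9), (5, 6), (-9, 10).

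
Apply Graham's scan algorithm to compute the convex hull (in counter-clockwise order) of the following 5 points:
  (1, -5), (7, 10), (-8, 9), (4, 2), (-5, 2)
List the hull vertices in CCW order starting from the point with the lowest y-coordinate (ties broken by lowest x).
Hull (CCW) = [(1, -5), (4, 2), (7, 10), (-8, 9), (-5, 2)]

Graham scan procedure:
  1. Find the pivot p₀ = point with lowest y (tie → lowest x): (1, -5).
  2. Sort the remaining points by polar angle around p₀.
  3. Walk through sorted points, maintaining a stack; pop the top while the last three entries make a non-left turn (cross product ≤ 0).
  4. Final stack is the convex hull in CCW order: (1, -5), (4, 2), (7, 10), (-8, 9), (-5, 2).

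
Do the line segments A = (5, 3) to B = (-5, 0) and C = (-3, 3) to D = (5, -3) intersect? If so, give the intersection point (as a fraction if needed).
Yes; intersection at (-5/7, 9/7) (t = 4/7 on AB, s = 2/7 on CD)

Parametrize AB as A + t(B − A) = (5 + -10 t, 3 + -3 t) and CD as C + s(D − C) = (-3 + 8 s, 3 + -6 s). Solve the linear system for (t, s). Determinant = -84 ≠ 0, so a unique intersection of the containing lines exists. Solution: t = 4/7, s = 2/7 — both in [0, 1], so the segments cross. Intersection point: (-5/7, 9/7).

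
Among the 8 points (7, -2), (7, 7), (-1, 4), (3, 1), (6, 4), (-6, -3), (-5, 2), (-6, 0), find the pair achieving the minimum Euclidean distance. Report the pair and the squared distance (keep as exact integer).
Pair = ((-5, 2), (-6, 0)); squared distance = 5

Compute all C(8, 2) = 28 pairwise squared distances (x_i − x_j)² + (y_i − y_j)². The minimum is 5, attained by the pair ((-5, 2), (-6, 0)).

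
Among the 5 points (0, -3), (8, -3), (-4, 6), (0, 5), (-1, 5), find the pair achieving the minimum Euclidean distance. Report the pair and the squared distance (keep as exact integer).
Pair = ((0, 5), (-1, 5)); squared distance = 1

Compute all C(5, 2) = 10 pairwise squared distances (x_i − x_j)² + (y_i − y_j)². The minimum is 1, attained by the pair ((0, 5), (-1, 5)).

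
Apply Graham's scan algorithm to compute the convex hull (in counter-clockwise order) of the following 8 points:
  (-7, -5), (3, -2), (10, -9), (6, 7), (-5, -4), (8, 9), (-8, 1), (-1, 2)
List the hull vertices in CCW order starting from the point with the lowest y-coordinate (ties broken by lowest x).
Hull (CCW) = [(10, -9), (8, 9), (-8, 1), (-7, -5)]

Graham scan procedure:
  1. Find the pivot p₀ = point with lowest y (tie → lowest x): (10, -9).
  2. Sort the remaining points by polar angle around p₀.
  3. Walk through sorted points, maintaining a stack; pop the top while the last three entries make a non-left turn (cross product ≤ 0).
  4. Final stack is the convex hull in CCW order: (10, -9), (8, 9), (-8, 1), (-7, -5).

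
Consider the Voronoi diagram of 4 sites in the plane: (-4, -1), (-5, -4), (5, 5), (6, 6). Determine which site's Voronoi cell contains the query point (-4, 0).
Nearest site = (-4, -1)

The Voronoi cell of site s contains exactly those query points closer to s than to any other site. Compute squared distances from q = (-4, 0) to each site:
  (-4 − -4)² + (-1 − 0)² = 1
  (-5 − -4)² + (-4 − 0)² = 17
  (5 − -4)² + (5 − 0)² = 106
  (6 − -4)² + (6 − 0)² = 136
Minimum is attained by (-4, -1), so q lies in its Voronoi cell.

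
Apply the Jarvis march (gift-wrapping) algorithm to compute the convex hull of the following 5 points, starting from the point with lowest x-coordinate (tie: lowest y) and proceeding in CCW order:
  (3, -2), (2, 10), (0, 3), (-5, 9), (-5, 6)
Hull (CCW) = [(-5, 6), (3, -2), (2, 10), (-5, 9)]

Jarvis march: at each step, from the current hull vertex p, select the next vertex q as the point such that every other point lies strictly to the left of (or on) the directed line p → q. (Equivalently: for every other point r, the cross product (q − p) × (r − p) ≥ 0.)
Starting point (lowest x, tie lowest y): (-5, 6). Wrap until returning to start. Resulting hull: (-5, 6), (3, -2), (2, 10), (-5, 9).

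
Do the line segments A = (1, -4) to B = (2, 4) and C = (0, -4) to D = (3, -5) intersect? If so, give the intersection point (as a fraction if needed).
No (intersection of containing lines falls outside at least one segment)

Parametrize and solve: t = -1/25, s = 8/25. At least one of these is outside [0, 1], so the segments do not intersect.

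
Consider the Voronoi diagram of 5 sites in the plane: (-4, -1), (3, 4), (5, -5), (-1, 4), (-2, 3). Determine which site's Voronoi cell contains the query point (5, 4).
Nearest site = (3, 4)

The Voronoi cell of site s contains exactly those query points closer to s than to any other site. Compute squared distances from q = (5, 4) to each site:
  (3 − 5)² + (4 − 4)² = 4
  (-1 − 5)² + (4 − 4)² = 36
  (-2 − 5)² + (3 − 4)² = 50
  (5 − 5)² + (-5 − 4)² = 81
  (-4 − 5)² + (-1 − 4)² = 106
Minimum is attained by (3, 4), so q lies in its Voronoi cell.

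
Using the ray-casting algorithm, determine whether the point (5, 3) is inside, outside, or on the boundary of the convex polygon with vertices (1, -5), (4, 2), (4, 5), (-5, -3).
The point (5, 3) lies strictly outside the polygon

Cast a horizontal ray to the right from the query point and count how many polygon edges it crosses (each edge strictly once or zero times, handled with the usual half-open convention). 
Parity of crossings → even ⇒ outside.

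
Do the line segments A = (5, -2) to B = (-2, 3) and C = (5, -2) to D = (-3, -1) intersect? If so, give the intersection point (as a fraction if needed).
Yes; intersection at (5, -2) (t = 0 on AB, s = 0 on CD)

Parametrize AB as A + t(B − A) = (5 + -7 t, -2 + 5 t) and CD as C + s(D − C) = (5 + -8 s, -2 + 1 s). Solve the linear system for (t, s). Determinant = -33 ≠ 0, so a unique intersection of the containing lines exists. Solution: t = 0, s = 0 — both in [0, 1], so the segments cross. Intersection point: (5, -2).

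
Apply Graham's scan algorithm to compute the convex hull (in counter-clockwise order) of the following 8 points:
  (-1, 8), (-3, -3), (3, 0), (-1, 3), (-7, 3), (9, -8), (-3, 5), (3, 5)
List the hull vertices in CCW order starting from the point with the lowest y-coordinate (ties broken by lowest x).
Hull (CCW) = [(9, -8), (3, 5), (-1, 8), (-7, 3), (-3, -3)]

Graham scan procedure:
  1. Find the pivot p₀ = point with lowest y (tie → lowest x): (9, -8).
  2. Sort the remaining points by polar angle around p₀.
  3. Walk through sorted points, maintaining a stack; pop the top while the last three entries make a non-left turn (cross product ≤ 0).
  4. Final stack is the convex hull in CCW order: (9, -8), (3, 5), (-1, 8), (-7, 3), (-3, -3).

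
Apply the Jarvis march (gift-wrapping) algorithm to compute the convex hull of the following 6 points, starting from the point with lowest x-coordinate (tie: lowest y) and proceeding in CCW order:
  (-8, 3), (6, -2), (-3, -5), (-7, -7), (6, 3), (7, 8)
Hull (CCW) = [(-8, 3), (-7, -7), (6, -2), (7, 8)]

Jarvis march: at each step, from the current hull vertex p, select the next vertex q as the point such that every other point lies strictly to the left of (or on) the directed line p → q. (Equivalently: for every other point r, the cross product (q − p) × (r − p) ≥ 0.)
Starting point (lowest x, tie lowest y): (-8, 3). Wrap until returning to start. Resulting hull: (-8, 3), (-7, -7), (6, -2), (7, 8).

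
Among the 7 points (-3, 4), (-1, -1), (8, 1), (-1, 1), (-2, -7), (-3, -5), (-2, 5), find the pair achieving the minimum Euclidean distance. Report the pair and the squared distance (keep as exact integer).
Pair = ((-3, 4), (-2, 5)); squared distance = 2

Compute all C(7, 2) = 21 pairwise squared distances (x_i − x_j)² + (y_i − y_j)². The minimum is 2, attained by the pair ((-3, 4), (-2, 5)).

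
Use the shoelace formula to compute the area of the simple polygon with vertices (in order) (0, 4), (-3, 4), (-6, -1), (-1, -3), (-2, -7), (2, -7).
Area = 93/2

Shoelace formula: Area = (1/2) |Σ_i (x_i · y_{i+1} − x_{i+1} · y_i)| (indices mod n). Compute each cross term:
  (0)(4) − (-3)(4) = 12
  (-3)(-1) − (-6)(4) = 27
  (-6)(-3) − (-1)(-1) = 17
  (-1)(-7) − (-2)(-3) = 1
  (-2)(-7) − (2)(-7) = 28
  (2)(4) − (0)(-7) = 8
Sum = 93, so (signed) Area = 93/2 = 93/2, |Area| = 93/2.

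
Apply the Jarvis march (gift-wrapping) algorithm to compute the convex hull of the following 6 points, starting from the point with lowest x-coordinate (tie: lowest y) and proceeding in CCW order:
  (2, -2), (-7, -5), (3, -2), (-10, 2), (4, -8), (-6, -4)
Hull (CCW) = [(-10, 2), (-7, -5), (4, -8), (3, -2)]

Jarvis march: at each step, from the current hull vertex p, select the next vertex q as the point such that every other point lies strictly to the left of (or on) the directed line p → q. (Equivalently: for every other point r, the cross product (q − p) × (r − p) ≥ 0.)
Starting point (lowest x, tie lowest y): (-10, 2). Wrap until returning to start. Resulting hull: (-10, 2), (-7, -5), (4, -8), (3, -2).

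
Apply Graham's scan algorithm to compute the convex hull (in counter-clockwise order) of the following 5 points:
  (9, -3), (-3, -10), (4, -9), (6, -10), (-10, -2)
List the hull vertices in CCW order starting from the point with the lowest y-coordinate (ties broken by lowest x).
Hull (CCW) = [(-3, -10), (6, -10), (9, -3), (-10, -2)]

Graham scan procedure:
  1. Find the pivot p₀ = point with lowest y (tie → lowest x): (-3, -10).
  2. Sort the remaining points by polar angle around p₀.
  3. Walk through sorted points, maintaining a stack; pop the top while the last three entries make a non-left turn (cross product ≤ 0).
  4. Final stack is the convex hull in CCW order: (-3, -10), (6, -10), (9, -3), (-10, -2).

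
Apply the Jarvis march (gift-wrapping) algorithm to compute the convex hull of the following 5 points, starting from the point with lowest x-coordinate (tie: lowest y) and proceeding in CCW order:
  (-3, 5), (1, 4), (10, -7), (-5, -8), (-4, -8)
Hull (CCW) = [(-5, -8), (-4, -8), (10, -7), (1, 4), (-3, 5)]

Jarvis march: at each step, from the current hull vertex p, select the next vertex q as the point such that every other point lies strictly to the left of (or on) the directed line p → q. (Equivalently: for every other point r, the cross product (q − p) × (r − p) ≥ 0.)
Starting point (lowest x, tie lowest y): (-5, -8). Wrap until returning to start. Resulting hull: (-5, -8), (-4, -8), (10, -7), (1, 4), (-3, 5).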